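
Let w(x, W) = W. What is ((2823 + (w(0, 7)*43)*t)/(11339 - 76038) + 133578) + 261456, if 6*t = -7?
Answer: 153349813765/388194 ≈ 3.9503e+5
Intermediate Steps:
t = -7/6 (t = (⅙)*(-7) = -7/6 ≈ -1.1667)
((2823 + (w(0, 7)*43)*t)/(11339 - 76038) + 133578) + 261456 = ((2823 + (7*43)*(-7/6))/(11339 - 76038) + 133578) + 261456 = ((2823 + 301*(-7/6))/(-64699) + 133578) + 261456 = ((2823 - 2107/6)*(-1/64699) + 133578) + 261456 = ((14831/6)*(-1/64699) + 133578) + 261456 = (-14831/388194 + 133578) + 261456 = 51854163301/388194 + 261456 = 153349813765/388194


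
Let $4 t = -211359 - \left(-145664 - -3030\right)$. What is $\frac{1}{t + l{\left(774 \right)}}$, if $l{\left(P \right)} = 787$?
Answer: $- \frac{4}{65577} \approx -6.0997 \cdot 10^{-5}$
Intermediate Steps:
$t = - \frac{68725}{4}$ ($t = \frac{-211359 - \left(-145664 - -3030\right)}{4} = \frac{-211359 - \left(-145664 + 3030\right)}{4} = \frac{-211359 - -142634}{4} = \frac{-211359 + 142634}{4} = \frac{1}{4} \left(-68725\right) = - \frac{68725}{4} \approx -17181.0$)
$\frac{1}{t + l{\left(774 \right)}} = \frac{1}{- \frac{68725}{4} + 787} = \frac{1}{- \frac{65577}{4}} = - \frac{4}{65577}$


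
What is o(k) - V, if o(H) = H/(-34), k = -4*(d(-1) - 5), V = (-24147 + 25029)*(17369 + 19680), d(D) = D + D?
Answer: -555512720/17 ≈ -3.2677e+7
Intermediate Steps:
d(D) = 2*D
V = 32677218 (V = 882*37049 = 32677218)
k = 28 (k = -4*(2*(-1) - 5) = -4*(-2 - 5) = -4*(-7) = 28)
o(H) = -H/34 (o(H) = H*(-1/34) = -H/34)
o(k) - V = -1/34*28 - 1*32677218 = -14/17 - 32677218 = -555512720/17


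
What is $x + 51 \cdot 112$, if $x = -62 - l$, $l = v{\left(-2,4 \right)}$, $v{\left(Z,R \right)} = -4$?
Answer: $5654$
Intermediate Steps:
$l = -4$
$x = -58$ ($x = -62 - -4 = -62 + 4 = -58$)
$x + 51 \cdot 112 = -58 + 51 \cdot 112 = -58 + 5712 = 5654$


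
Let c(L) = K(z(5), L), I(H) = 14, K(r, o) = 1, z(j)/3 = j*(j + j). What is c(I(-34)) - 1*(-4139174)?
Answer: 4139175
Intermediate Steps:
z(j) = 6*j² (z(j) = 3*(j*(j + j)) = 3*(j*(2*j)) = 3*(2*j²) = 6*j²)
c(L) = 1
c(I(-34)) - 1*(-4139174) = 1 - 1*(-4139174) = 1 + 4139174 = 4139175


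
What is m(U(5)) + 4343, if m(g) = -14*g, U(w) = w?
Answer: 4273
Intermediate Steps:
m(U(5)) + 4343 = -14*5 + 4343 = -70 + 4343 = 4273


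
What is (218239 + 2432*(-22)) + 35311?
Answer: 200046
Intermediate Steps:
(218239 + 2432*(-22)) + 35311 = (218239 - 53504) + 35311 = 164735 + 35311 = 200046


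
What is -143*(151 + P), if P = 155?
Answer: -43758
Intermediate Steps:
-143*(151 + P) = -143*(151 + 155) = -143*306 = -43758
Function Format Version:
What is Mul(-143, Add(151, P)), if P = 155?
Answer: -43758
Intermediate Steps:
Mul(-143, Add(151, P)) = Mul(-143, Add(151, 155)) = Mul(-143, 306) = -43758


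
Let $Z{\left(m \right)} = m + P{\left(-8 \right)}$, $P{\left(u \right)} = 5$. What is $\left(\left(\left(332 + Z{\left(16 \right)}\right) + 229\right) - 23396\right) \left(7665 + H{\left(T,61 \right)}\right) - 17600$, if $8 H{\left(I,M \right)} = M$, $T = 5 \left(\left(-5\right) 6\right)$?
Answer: $- \frac{700243467}{4} \approx -1.7506 \cdot 10^{8}$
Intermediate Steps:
$T = -150$ ($T = 5 \left(-30\right) = -150$)
$H{\left(I,M \right)} = \frac{M}{8}$
$Z{\left(m \right)} = 5 + m$ ($Z{\left(m \right)} = m + 5 = 5 + m$)
$\left(\left(\left(332 + Z{\left(16 \right)}\right) + 229\right) - 23396\right) \left(7665 + H{\left(T,61 \right)}\right) - 17600 = \left(\left(\left(332 + \left(5 + 16\right)\right) + 229\right) - 23396\right) \left(7665 + \frac{1}{8} \cdot 61\right) - 17600 = \left(\left(\left(332 + 21\right) + 229\right) - 23396\right) \left(7665 + \frac{61}{8}\right) - 17600 = \left(\left(353 + 229\right) - 23396\right) \frac{61381}{8} - 17600 = \left(582 - 23396\right) \frac{61381}{8} - 17600 = \left(-22814\right) \frac{61381}{8} - 17600 = - \frac{700173067}{4} - 17600 = - \frac{700243467}{4}$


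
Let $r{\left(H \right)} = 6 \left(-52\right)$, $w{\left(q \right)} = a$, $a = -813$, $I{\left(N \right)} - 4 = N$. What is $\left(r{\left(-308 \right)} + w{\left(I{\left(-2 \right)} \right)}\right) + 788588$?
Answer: $787463$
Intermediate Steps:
$I{\left(N \right)} = 4 + N$
$w{\left(q \right)} = -813$
$r{\left(H \right)} = -312$
$\left(r{\left(-308 \right)} + w{\left(I{\left(-2 \right)} \right)}\right) + 788588 = \left(-312 - 813\right) + 788588 = -1125 + 788588 = 787463$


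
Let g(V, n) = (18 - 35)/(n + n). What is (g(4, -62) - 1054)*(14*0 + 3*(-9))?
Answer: 3528333/124 ≈ 28454.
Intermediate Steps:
g(V, n) = -17/(2*n) (g(V, n) = -17*1/(2*n) = -17/(2*n))
(g(4, -62) - 1054)*(14*0 + 3*(-9)) = (-17/2/(-62) - 1054)*(14*0 + 3*(-9)) = (-17/2*(-1/62) - 1054)*(0 - 27) = (17/124 - 1054)*(-27) = -130679/124*(-27) = 3528333/124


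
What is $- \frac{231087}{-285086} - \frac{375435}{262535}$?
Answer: $- \frac{9272567373}{14969010602} \approx -0.61945$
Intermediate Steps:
$- \frac{231087}{-285086} - \frac{375435}{262535} = \left(-231087\right) \left(- \frac{1}{285086}\right) - \frac{75087}{52507} = \frac{231087}{285086} - \frac{75087}{52507} = - \frac{9272567373}{14969010602}$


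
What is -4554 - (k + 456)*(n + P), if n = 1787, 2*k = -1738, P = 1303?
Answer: 1271616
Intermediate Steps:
k = -869 (k = (½)*(-1738) = -869)
-4554 - (k + 456)*(n + P) = -4554 - (-869 + 456)*(1787 + 1303) = -4554 - (-413)*3090 = -4554 - 1*(-1276170) = -4554 + 1276170 = 1271616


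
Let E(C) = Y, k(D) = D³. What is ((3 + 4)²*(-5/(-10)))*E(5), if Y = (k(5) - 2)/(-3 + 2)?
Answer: -6027/2 ≈ -3013.5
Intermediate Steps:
Y = -123 (Y = (5³ - 2)/(-3 + 2) = (125 - 2)/(-1) = 123*(-1) = -123)
E(C) = -123
((3 + 4)²*(-5/(-10)))*E(5) = ((3 + 4)²*(-5/(-10)))*(-123) = (7²*(-5*(-⅒)))*(-123) = (49*(½))*(-123) = (49/2)*(-123) = -6027/2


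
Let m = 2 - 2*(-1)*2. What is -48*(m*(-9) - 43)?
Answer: 4656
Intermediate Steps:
m = 6 (m = 2 - (-2)*2 = 2 - 1*(-4) = 2 + 4 = 6)
-48*(m*(-9) - 43) = -48*(6*(-9) - 43) = -48*(-54 - 43) = -48*(-97) = 4656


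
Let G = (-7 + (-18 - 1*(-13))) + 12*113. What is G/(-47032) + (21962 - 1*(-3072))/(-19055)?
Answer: -150376126/112024345 ≈ -1.3424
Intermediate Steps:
G = 1344 (G = (-7 + (-18 + 13)) + 1356 = (-7 - 5) + 1356 = -12 + 1356 = 1344)
G/(-47032) + (21962 - 1*(-3072))/(-19055) = 1344/(-47032) + (21962 - 1*(-3072))/(-19055) = 1344*(-1/47032) + (21962 + 3072)*(-1/19055) = -168/5879 + 25034*(-1/19055) = -168/5879 - 25034/19055 = -150376126/112024345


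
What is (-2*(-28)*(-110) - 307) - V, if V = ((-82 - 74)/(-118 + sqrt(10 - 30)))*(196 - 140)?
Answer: -542897/83 - 104*I*sqrt(5)/83 ≈ -6540.9 - 2.8018*I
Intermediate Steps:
V = -8736/(-118 + 2*I*sqrt(5)) (V = -156/(-118 + sqrt(-20))*56 = -156/(-118 + 2*I*sqrt(5))*56 = -8736/(-118 + 2*I*sqrt(5)) ≈ 73.928 + 2.8018*I)
(-2*(-28)*(-110) - 307) - V = (-2*(-28)*(-110) - 307) - (6136/83 + 104*I*sqrt(5)/83) = (56*(-110) - 307) + (-6136/83 - 104*I*sqrt(5)/83) = (-6160 - 307) + (-6136/83 - 104*I*sqrt(5)/83) = -6467 + (-6136/83 - 104*I*sqrt(5)/83) = -542897/83 - 104*I*sqrt(5)/83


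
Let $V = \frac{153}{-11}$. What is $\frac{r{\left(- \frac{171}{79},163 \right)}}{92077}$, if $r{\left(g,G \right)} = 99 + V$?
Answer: $\frac{936}{1012847} \approx 0.00092413$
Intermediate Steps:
$V = - \frac{153}{11}$ ($V = 153 \left(- \frac{1}{11}\right) = - \frac{153}{11} \approx -13.909$)
$r{\left(g,G \right)} = \frac{936}{11}$ ($r{\left(g,G \right)} = 99 - \frac{153}{11} = \frac{936}{11}$)
$\frac{r{\left(- \frac{171}{79},163 \right)}}{92077} = \frac{936}{11 \cdot 92077} = \frac{936}{11} \cdot \frac{1}{92077} = \frac{936}{1012847}$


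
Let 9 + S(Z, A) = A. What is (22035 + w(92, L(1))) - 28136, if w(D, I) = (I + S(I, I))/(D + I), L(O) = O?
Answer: -567400/93 ≈ -6101.1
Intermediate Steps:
S(Z, A) = -9 + A
w(D, I) = (-9 + 2*I)/(D + I) (w(D, I) = (I + (-9 + I))/(D + I) = (-9 + 2*I)/(D + I))
(22035 + w(92, L(1))) - 28136 = (22035 + (-9 + 2*1)/(92 + 1)) - 28136 = (22035 + (-9 + 2)/93) - 28136 = (22035 + (1/93)*(-7)) - 28136 = (22035 - 7/93) - 28136 = 2049248/93 - 28136 = -567400/93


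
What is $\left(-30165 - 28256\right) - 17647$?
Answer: $-76068$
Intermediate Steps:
$\left(-30165 - 28256\right) - 17647 = -58421 - 17647 = -76068$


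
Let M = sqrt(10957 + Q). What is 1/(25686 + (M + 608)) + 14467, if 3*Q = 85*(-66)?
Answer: 10001982530277/691365349 - sqrt(9087)/691365349 ≈ 14467.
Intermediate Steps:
Q = -1870 (Q = (85*(-66))/3 = (1/3)*(-5610) = -1870)
M = sqrt(9087) (M = sqrt(10957 - 1870) = sqrt(9087) ≈ 95.326)
1/(25686 + (M + 608)) + 14467 = 1/(25686 + (sqrt(9087) + 608)) + 14467 = 1/(25686 + (608 + sqrt(9087))) + 14467 = 1/(26294 + sqrt(9087)) + 14467 = 14467 + 1/(26294 + sqrt(9087))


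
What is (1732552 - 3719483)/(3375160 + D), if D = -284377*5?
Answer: -1986931/1953275 ≈ -1.0172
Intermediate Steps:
D = -1421885
(1732552 - 3719483)/(3375160 + D) = (1732552 - 3719483)/(3375160 - 1421885) = -1986931/1953275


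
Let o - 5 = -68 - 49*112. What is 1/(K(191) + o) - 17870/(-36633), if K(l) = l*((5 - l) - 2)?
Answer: 740835697/1518767547 ≈ 0.48779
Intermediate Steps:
K(l) = l*(3 - l)
o = -5551 (o = 5 + (-68 - 49*112) = 5 + (-68 - 5488) = 5 - 5556 = -5551)
1/(K(191) + o) - 17870/(-36633) = 1/(191*(3 - 1*191) - 5551) - 17870/(-36633) = 1/(191*(3 - 191) - 5551) - 17870*(-1/36633) = 1/(191*(-188) - 5551) + 17870/36633 = 1/(-35908 - 5551) + 17870/36633 = 1/(-41459) + 17870/36633 = -1/41459 + 17870/36633 = 740835697/1518767547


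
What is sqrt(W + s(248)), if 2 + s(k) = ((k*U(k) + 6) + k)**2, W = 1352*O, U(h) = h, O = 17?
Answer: sqrt(3814073546) ≈ 61758.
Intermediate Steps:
W = 22984 (W = 1352*17 = 22984)
s(k) = -2 + (6 + k + k**2)**2 (s(k) = -2 + ((k*k + 6) + k)**2 = -2 + ((k**2 + 6) + k)**2 = -2 + ((6 + k**2) + k)**2 = -2 + (6 + k + k**2)**2)
sqrt(W + s(248)) = sqrt(22984 + (-2 + (6 + 248 + 248**2)**2)) = sqrt(22984 + (-2 + (6 + 248 + 61504)**2)) = sqrt(22984 + (-2 + 61758**2)) = sqrt(22984 + (-2 + 3814050564)) = sqrt(22984 + 3814050562) = sqrt(3814073546)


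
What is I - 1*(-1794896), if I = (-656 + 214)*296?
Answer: 1664064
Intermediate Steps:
I = -130832 (I = -442*296 = -130832)
I - 1*(-1794896) = -130832 - 1*(-1794896) = -130832 + 1794896 = 1664064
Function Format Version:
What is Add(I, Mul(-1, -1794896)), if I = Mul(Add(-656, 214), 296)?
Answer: 1664064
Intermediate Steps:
I = -130832 (I = Mul(-442, 296) = -130832)
Add(I, Mul(-1, -1794896)) = Add(-130832, Mul(-1, -1794896)) = Add(-130832, 1794896) = 1664064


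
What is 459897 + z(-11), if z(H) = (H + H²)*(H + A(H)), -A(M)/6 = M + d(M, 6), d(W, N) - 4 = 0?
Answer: 463307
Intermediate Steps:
d(W, N) = 4 (d(W, N) = 4 + 0 = 4)
A(M) = -24 - 6*M (A(M) = -6*(M + 4) = -6*(4 + M) = -24 - 6*M)
z(H) = (-24 - 5*H)*(H + H²) (z(H) = (H + H²)*(H + (-24 - 6*H)) = (H + H²)*(-24 - 5*H) = (-24 - 5*H)*(H + H²))
459897 + z(-11) = 459897 - 11*(-24 - 29*(-11) - 5*(-11)²) = 459897 - 11*(-24 + 319 - 5*121) = 459897 - 11*(-24 + 319 - 605) = 459897 - 11*(-310) = 459897 + 3410 = 463307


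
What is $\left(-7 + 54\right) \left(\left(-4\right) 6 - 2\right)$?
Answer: $-1222$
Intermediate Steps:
$\left(-7 + 54\right) \left(\left(-4\right) 6 - 2\right) = 47 \left(-24 - 2\right) = 47 \left(-26\right) = -1222$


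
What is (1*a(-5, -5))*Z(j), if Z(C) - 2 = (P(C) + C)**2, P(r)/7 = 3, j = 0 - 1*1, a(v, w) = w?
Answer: -2010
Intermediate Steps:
j = -1 (j = 0 - 1 = -1)
P(r) = 21 (P(r) = 7*3 = 21)
Z(C) = 2 + (21 + C)**2
(1*a(-5, -5))*Z(j) = (1*(-5))*(2 + (21 - 1)**2) = -5*(2 + 20**2) = -5*(2 + 400) = -5*402 = -2010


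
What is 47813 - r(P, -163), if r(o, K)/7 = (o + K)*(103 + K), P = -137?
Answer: -78187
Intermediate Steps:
r(o, K) = 7*(103 + K)*(K + o) (r(o, K) = 7*((o + K)*(103 + K)) = 7*((K + o)*(103 + K)) = 7*((103 + K)*(K + o)) = 7*(103 + K)*(K + o))
47813 - r(P, -163) = 47813 - (7*(-163)**2 + 721*(-163) + 721*(-137) + 7*(-163)*(-137)) = 47813 - (7*26569 - 117523 - 98777 + 156317) = 47813 - (185983 - 117523 - 98777 + 156317) = 47813 - 1*126000 = 47813 - 126000 = -78187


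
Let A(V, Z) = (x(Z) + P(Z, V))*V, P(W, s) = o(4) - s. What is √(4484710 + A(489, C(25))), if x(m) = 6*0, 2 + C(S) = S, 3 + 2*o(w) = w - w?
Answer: √16979422/2 ≈ 2060.3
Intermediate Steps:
o(w) = -3/2 (o(w) = -3/2 + (w - w)/2 = -3/2 + (½)*0 = -3/2 + 0 = -3/2)
P(W, s) = -3/2 - s
C(S) = -2 + S
x(m) = 0
A(V, Z) = V*(-3/2 - V) (A(V, Z) = (0 + (-3/2 - V))*V = (-3/2 - V)*V = V*(-3/2 - V))
√(4484710 + A(489, C(25))) = √(4484710 - ½*489*(3 + 2*489)) = √(4484710 - ½*489*(3 + 978)) = √(4484710 - ½*489*981) = √(4484710 - 479709/2) = √(8489711/2) = √16979422/2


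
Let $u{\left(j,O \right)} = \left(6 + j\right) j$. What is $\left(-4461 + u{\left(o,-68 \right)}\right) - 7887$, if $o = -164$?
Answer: $13564$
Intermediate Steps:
$u{\left(j,O \right)} = j \left(6 + j\right)$
$\left(-4461 + u{\left(o,-68 \right)}\right) - 7887 = \left(-4461 - 164 \left(6 - 164\right)\right) - 7887 = \left(-4461 - -25912\right) - 7887 = \left(-4461 + 25912\right) - 7887 = 21451 - 7887 = 13564$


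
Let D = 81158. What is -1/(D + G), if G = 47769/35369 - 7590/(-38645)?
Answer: -273367001/22186341963901 ≈ -1.2321e-5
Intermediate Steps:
G = 422896743/273367001 (G = 47769*(1/35369) - 7590*(-1/38645) = 47769/35369 + 1518/7729 = 422896743/273367001 ≈ 1.5470)
-1/(D + G) = -1/(81158 + 422896743/273367001) = -1/22186341963901/273367001 = -1*273367001/22186341963901 = -273367001/22186341963901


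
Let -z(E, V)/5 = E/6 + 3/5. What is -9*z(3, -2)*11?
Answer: 1089/2 ≈ 544.50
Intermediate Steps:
z(E, V) = -3 - 5*E/6 (z(E, V) = -5*(E/6 + 3/5) = -5*(E*(⅙) + 3*(⅕)) = -5*(E/6 + ⅗) = -5*(⅗ + E/6) = -3 - 5*E/6)
-9*z(3, -2)*11 = -9*(-3 - ⅚*3)*11 = -9*(-3 - 5/2)*11 = -9*(-11/2)*11 = (99/2)*11 = 1089/2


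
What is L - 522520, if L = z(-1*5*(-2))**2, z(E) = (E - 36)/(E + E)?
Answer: -52251831/100 ≈ -5.2252e+5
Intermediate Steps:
z(E) = (-36 + E)/(2*E) (z(E) = (-36 + E)/((2*E)) = (-36 + E)*(1/(2*E)) = (-36 + E)/(2*E))
L = 169/100 (L = ((-36 - 1*5*(-2))/(2*((-1*5*(-2)))))**2 = ((-36 - 5*(-2))/(2*((-5*(-2)))))**2 = ((1/2)*(-36 + 10)/10)**2 = ((1/2)*(1/10)*(-26))**2 = (-13/10)**2 = 169/100 ≈ 1.6900)
L - 522520 = 169/100 - 522520 = -52251831/100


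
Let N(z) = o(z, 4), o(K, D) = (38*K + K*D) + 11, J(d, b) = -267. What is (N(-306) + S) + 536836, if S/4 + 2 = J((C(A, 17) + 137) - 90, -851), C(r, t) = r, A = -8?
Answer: 522919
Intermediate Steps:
S = -1076 (S = -8 + 4*(-267) = -8 - 1068 = -1076)
o(K, D) = 11 + 38*K + D*K (o(K, D) = (38*K + D*K) + 11 = 11 + 38*K + D*K)
N(z) = 11 + 42*z (N(z) = 11 + 38*z + 4*z = 11 + 42*z)
(N(-306) + S) + 536836 = ((11 + 42*(-306)) - 1076) + 536836 = ((11 - 12852) - 1076) + 536836 = (-12841 - 1076) + 536836 = -13917 + 536836 = 522919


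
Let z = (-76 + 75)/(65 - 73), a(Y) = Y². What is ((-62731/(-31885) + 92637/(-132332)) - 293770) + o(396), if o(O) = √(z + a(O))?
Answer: -1239529500153453/4219405820 + √2509058/4 ≈ -2.9337e+5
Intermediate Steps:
z = ⅛ (z = -1/(-8) = -1*(-⅛) = ⅛ ≈ 0.12500)
o(O) = √(⅛ + O²)
((-62731/(-31885) + 92637/(-132332)) - 293770) + o(396) = ((-62731/(-31885) + 92637/(-132332)) - 293770) + √(2 + 16*396²)/4 = ((-62731*(-1/31885) + 92637*(-1/132332)) - 293770) + √(2 + 16*156816)/4 = ((62731/31885 - 92637/132332) - 293770) + √(2 + 2509056)/4 = (5347587947/4219405820 - 293770) + √2509058/4 = -1239529500153453/4219405820 + √2509058/4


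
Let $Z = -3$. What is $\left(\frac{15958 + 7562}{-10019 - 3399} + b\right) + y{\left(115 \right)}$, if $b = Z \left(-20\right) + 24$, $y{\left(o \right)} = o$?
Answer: $\frac{1323331}{6709} \approx 197.25$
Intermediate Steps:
$b = 84$ ($b = \left(-3\right) \left(-20\right) + 24 = 60 + 24 = 84$)
$\left(\frac{15958 + 7562}{-10019 - 3399} + b\right) + y{\left(115 \right)} = \left(\frac{15958 + 7562}{-10019 - 3399} + 84\right) + 115 = \left(\frac{23520}{-13418} + 84\right) + 115 = \left(23520 \left(- \frac{1}{13418}\right) + 84\right) + 115 = \left(- \frac{11760}{6709} + 84\right) + 115 = \frac{551796}{6709} + 115 = \frac{1323331}{6709}$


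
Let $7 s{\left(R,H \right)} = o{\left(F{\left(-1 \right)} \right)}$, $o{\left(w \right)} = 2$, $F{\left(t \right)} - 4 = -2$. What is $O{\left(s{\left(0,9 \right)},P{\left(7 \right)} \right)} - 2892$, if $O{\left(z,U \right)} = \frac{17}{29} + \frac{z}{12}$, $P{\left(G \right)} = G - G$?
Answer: $- \frac{3521713}{1218} \approx -2891.4$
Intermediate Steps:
$F{\left(t \right)} = 2$ ($F{\left(t \right)} = 4 - 2 = 2$)
$s{\left(R,H \right)} = \frac{2}{7}$ ($s{\left(R,H \right)} = \frac{1}{7} \cdot 2 = \frac{2}{7}$)
$P{\left(G \right)} = 0$
$O{\left(z,U \right)} = \frac{17}{29} + \frac{z}{12}$ ($O{\left(z,U \right)} = 17 \cdot \frac{1}{29} + z \frac{1}{12} = \frac{17}{29} + \frac{z}{12}$)
$O{\left(s{\left(0,9 \right)},P{\left(7 \right)} \right)} - 2892 = \left(\frac{17}{29} + \frac{1}{12} \cdot \frac{2}{7}\right) - 2892 = \left(\frac{17}{29} + \frac{1}{42}\right) - 2892 = \frac{743}{1218} - 2892 = - \frac{3521713}{1218}$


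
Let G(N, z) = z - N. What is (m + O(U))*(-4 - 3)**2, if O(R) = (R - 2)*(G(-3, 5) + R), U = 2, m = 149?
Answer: 7301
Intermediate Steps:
O(R) = (-2 + R)*(8 + R) (O(R) = (R - 2)*((5 - 1*(-3)) + R) = (-2 + R)*((5 + 3) + R) = (-2 + R)*(8 + R))
(m + O(U))*(-4 - 3)**2 = (149 + (-16 + 2**2 + 6*2))*(-4 - 3)**2 = (149 + (-16 + 4 + 12))*(-7)**2 = (149 + 0)*49 = 149*49 = 7301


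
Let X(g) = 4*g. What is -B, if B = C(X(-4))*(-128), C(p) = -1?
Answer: -128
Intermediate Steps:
B = 128 (B = -1*(-128) = 128)
-B = -1*128 = -128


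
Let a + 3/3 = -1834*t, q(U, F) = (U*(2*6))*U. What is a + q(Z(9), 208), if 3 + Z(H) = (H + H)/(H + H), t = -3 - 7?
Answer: 18387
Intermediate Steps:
t = -10
Z(H) = -2 (Z(H) = -3 + (H + H)/(H + H) = -3 + (2*H)/((2*H)) = -3 + (2*H)*(1/(2*H)) = -3 + 1 = -2)
q(U, F) = 12*U² (q(U, F) = (U*12)*U = (12*U)*U = 12*U²)
a = 18339 (a = -1 - 1834*(-10) = -1 + 18340 = 18339)
a + q(Z(9), 208) = 18339 + 12*(-2)² = 18339 + 12*4 = 18339 + 48 = 18387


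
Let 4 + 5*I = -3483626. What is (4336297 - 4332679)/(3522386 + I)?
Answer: 1809/1412830 ≈ 0.0012804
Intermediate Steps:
I = -696726 (I = -4/5 + (1/5)*(-3483626) = -4/5 - 3483626/5 = -696726)
(4336297 - 4332679)/(3522386 + I) = (4336297 - 4332679)/(3522386 - 696726) = 3618/2825660 = 3618*(1/2825660) = 1809/1412830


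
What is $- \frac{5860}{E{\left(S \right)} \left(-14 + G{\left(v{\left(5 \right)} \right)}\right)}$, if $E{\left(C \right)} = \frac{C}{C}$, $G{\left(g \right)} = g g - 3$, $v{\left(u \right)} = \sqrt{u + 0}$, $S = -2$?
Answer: $\frac{1465}{3} \approx 488.33$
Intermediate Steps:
$v{\left(u \right)} = \sqrt{u}$
$G{\left(g \right)} = -3 + g^{2}$ ($G{\left(g \right)} = g^{2} - 3 = -3 + g^{2}$)
$E{\left(C \right)} = 1$
$- \frac{5860}{E{\left(S \right)} \left(-14 + G{\left(v{\left(5 \right)} \right)}\right)} = - \frac{5860}{1 \left(-14 - \left(3 - \left(\sqrt{5}\right)^{2}\right)\right)} = - \frac{5860}{1 \left(-14 + \left(-3 + 5\right)\right)} = - \frac{5860}{1 \left(-14 + 2\right)} = - \frac{5860}{1 \left(-12\right)} = - \frac{5860}{-12} = \left(-5860\right) \left(- \frac{1}{12}\right) = \frac{1465}{3}$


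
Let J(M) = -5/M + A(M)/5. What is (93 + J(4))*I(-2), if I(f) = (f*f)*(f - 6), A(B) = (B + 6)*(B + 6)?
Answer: -3576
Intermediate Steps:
A(B) = (6 + B)² (A(B) = (6 + B)*(6 + B) = (6 + B)²)
J(M) = -5/M + (6 + M)²/5
I(f) = f²*(-6 + f)
(93 + J(4))*I(-2) = (93 + (-5/4 + (6 + 4)²/5))*((-2)²*(-6 - 2)) = (93 + (-5*¼ + (⅕)*10²))*(4*(-8)) = (93 + (-5/4 + (⅕)*100))*(-32) = (93 + (-5/4 + 20))*(-32) = (93 + 75/4)*(-32) = (447/4)*(-32) = -3576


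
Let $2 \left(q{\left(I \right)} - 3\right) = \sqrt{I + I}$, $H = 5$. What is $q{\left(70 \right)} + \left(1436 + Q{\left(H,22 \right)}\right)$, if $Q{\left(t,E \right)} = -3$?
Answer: $1436 + \sqrt{35} \approx 1441.9$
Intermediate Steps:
$q{\left(I \right)} = 3 + \frac{\sqrt{2} \sqrt{I}}{2}$ ($q{\left(I \right)} = 3 + \frac{\sqrt{I + I}}{2} = 3 + \frac{\sqrt{2 I}}{2} = 3 + \frac{\sqrt{2} \sqrt{I}}{2}$)
$q{\left(70 \right)} + \left(1436 + Q{\left(H,22 \right)}\right) = \left(3 + \frac{\sqrt{2} \sqrt{70}}{2}\right) + \left(1436 - 3\right) = \left(3 + \sqrt{35}\right) + 1433 = 1436 + \sqrt{35}$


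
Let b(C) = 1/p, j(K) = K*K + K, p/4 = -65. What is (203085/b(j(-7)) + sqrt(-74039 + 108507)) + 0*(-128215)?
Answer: -52802100 + 2*sqrt(8617) ≈ -5.2802e+7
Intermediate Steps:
p = -260 (p = 4*(-65) = -260)
j(K) = K + K**2 (j(K) = K**2 + K = K + K**2)
b(C) = -1/260 (b(C) = 1/(-260) = -1/260)
(203085/b(j(-7)) + sqrt(-74039 + 108507)) + 0*(-128215) = (203085/(-1/260) + sqrt(-74039 + 108507)) + 0*(-128215) = (203085*(-260) + sqrt(34468)) + 0 = (-52802100 + 2*sqrt(8617)) + 0 = -52802100 + 2*sqrt(8617)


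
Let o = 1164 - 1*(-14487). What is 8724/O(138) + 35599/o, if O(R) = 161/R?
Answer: 819485137/109557 ≈ 7480.0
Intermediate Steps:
o = 15651 (o = 1164 + 14487 = 15651)
8724/O(138) + 35599/o = 8724/((161/138)) + 35599/15651 = 8724/((161*(1/138))) + 35599*(1/15651) = 8724/(7/6) + 35599/15651 = 8724*(6/7) + 35599/15651 = 52344/7 + 35599/15651 = 819485137/109557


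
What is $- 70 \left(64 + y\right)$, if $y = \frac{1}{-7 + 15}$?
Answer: $- \frac{17955}{4} \approx -4488.8$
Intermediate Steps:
$y = \frac{1}{8} \approx 0.125$
$- 70 \left(64 + y\right) = - 70 \left(64 + \frac{1}{8}\right) = \left(-70\right) \frac{513}{8} = - \frac{17955}{4}$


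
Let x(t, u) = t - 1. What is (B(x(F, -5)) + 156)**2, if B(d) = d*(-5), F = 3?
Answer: 21316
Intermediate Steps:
x(t, u) = -1 + t
B(d) = -5*d
(B(x(F, -5)) + 156)**2 = (-5*(-1 + 3) + 156)**2 = (-5*2 + 156)**2 = (-10 + 156)**2 = 146**2 = 21316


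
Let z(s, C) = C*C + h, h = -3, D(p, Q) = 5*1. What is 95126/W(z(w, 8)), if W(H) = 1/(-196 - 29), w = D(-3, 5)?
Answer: -21403350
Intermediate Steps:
D(p, Q) = 5
w = 5
z(s, C) = -3 + C² (z(s, C) = C*C - 3 = C² - 3 = -3 + C²)
W(H) = -1/225 (W(H) = 1/(-225) = -1/225)
95126/W(z(w, 8)) = 95126/(-1/225) = 95126*(-225) = -21403350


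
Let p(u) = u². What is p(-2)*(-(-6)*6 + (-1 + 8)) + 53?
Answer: 225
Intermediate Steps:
p(-2)*(-(-6)*6 + (-1 + 8)) + 53 = (-2)²*(-(-6)*6 + (-1 + 8)) + 53 = 4*(-3*(-12) + 7) + 53 = 4*(36 + 7) + 53 = 4*43 + 53 = 172 + 53 = 225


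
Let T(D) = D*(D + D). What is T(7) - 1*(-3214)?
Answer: 3312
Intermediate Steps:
T(D) = 2*D**2 (T(D) = D*(2*D) = 2*D**2)
T(7) - 1*(-3214) = 2*7**2 - 1*(-3214) = 2*49 + 3214 = 98 + 3214 = 3312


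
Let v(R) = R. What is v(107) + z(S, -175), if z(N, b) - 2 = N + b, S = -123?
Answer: -189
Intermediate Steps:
z(N, b) = 2 + N + b (z(N, b) = 2 + (N + b) = 2 + N + b)
v(107) + z(S, -175) = 107 + (2 - 123 - 175) = 107 - 296 = -189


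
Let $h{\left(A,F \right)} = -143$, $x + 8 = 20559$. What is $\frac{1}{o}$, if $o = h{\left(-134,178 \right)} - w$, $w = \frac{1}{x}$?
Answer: $- \frac{20551}{2938794} \approx -0.006993$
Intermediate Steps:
$x = 20551$ ($x = -8 + 20559 = 20551$)
$w = \frac{1}{20551} \approx 4.8659 \cdot 10^{-5}$
$o = - \frac{2938794}{20551}$ ($o = -143 - \frac{1}{20551} = - \frac{2938794}{20551} \approx -143.0$)
$\frac{1}{o} = \frac{1}{- \frac{2938794}{20551}} = - \frac{20551}{2938794}$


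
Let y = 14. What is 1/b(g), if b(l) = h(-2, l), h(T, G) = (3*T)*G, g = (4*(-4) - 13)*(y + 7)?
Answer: 1/3654 ≈ 0.00027367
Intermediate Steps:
g = -609 (g = (4*(-4) - 13)*(14 + 7) = (-16 - 13)*21 = -29*21 = -609)
h(T, G) = 3*G*T
b(l) = -6*l (b(l) = 3*l*(-2) = -6*l)
1/b(g) = 1/(-6*(-609)) = 1/3654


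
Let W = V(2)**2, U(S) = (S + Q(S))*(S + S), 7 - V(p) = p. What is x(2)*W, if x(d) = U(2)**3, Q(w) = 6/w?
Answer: 200000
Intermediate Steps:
V(p) = 7 - p
U(S) = 2*S*(S + 6/S) (U(S) = (S + 6/S)*(S + S) = (S + 6/S)*(2*S) = 2*S*(S + 6/S))
x(d) = 8000 (x(d) = (12 + 2*2**2)**3 = (12 + 2*4)**3 = (12 + 8)**3 = 20**3 = 8000)
W = 25 (W = (7 - 1*2)**2 = (7 - 2)**2 = 5**2 = 25)
x(2)*W = 8000*25 = 200000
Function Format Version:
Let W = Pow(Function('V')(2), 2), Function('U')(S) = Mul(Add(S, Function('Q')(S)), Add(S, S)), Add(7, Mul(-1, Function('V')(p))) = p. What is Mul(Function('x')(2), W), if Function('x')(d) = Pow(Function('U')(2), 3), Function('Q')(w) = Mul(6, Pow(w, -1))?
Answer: 200000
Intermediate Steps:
Function('V')(p) = Add(7, Mul(-1, p))
Function('U')(S) = Mul(2, S, Add(S, Mul(6, Pow(S, -1)))) (Function('U')(S) = Mul(Add(S, Mul(6, Pow(S, -1))), Add(S, S)) = Mul(Add(S, Mul(6, Pow(S, -1))), Mul(2, S)) = Mul(2, S, Add(S, Mul(6, Pow(S, -1)))))
Function('x')(d) = 8000 (Function('x')(d) = Pow(Add(12, Mul(2, Pow(2, 2))), 3) = Pow(Add(12, Mul(2, 4)), 3) = Pow(Add(12, 8), 3) = Pow(20, 3) = 8000)
W = 25 (W = Pow(Add(7, Mul(-1, 2)), 2) = Pow(Add(7, -2), 2) = Pow(5, 2) = 25)
Mul(Function('x')(2), W) = Mul(8000, 25) = 200000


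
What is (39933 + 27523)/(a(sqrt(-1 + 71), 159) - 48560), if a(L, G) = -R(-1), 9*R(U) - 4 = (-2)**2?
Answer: -75888/54631 ≈ -1.3891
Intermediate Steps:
R(U) = 8/9 (R(U) = 4/9 + (1/9)*(-2)**2 = 4/9 + (1/9)*4 = 4/9 + 4/9 = 8/9)
a(L, G) = -8/9 (a(L, G) = -1*8/9 = -8/9)
(39933 + 27523)/(a(sqrt(-1 + 71), 159) - 48560) = (39933 + 27523)/(-8/9 - 48560) = 67456/(-437048/9) = 67456*(-9/437048) = -75888/54631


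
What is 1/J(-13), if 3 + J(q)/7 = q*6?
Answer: -1/567 ≈ -0.0017637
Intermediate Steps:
J(q) = -21 + 42*q (J(q) = -21 + 7*(q*6) = -21 + 7*(6*q) = -21 + 42*q)
1/J(-13) = 1/(-21 + 42*(-13)) = 1/(-21 - 546) = 1/(-567) = -1/567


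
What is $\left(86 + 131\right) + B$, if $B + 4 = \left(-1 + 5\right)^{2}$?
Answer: $229$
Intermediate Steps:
$B = 12$ ($B = -4 + \left(-1 + 5\right)^{2} = -4 + 4^{2} = -4 + 16 = 12$)
$\left(86 + 131\right) + B = \left(86 + 131\right) + 12 = 217 + 12 = 229$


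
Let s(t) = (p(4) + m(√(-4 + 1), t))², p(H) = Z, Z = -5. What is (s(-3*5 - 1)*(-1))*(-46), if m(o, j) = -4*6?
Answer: 38686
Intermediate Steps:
p(H) = -5
m(o, j) = -24
s(t) = 841 (s(t) = (-5 - 24)² = (-29)² = 841)
(s(-3*5 - 1)*(-1))*(-46) = (841*(-1))*(-46) = -841*(-46) = 38686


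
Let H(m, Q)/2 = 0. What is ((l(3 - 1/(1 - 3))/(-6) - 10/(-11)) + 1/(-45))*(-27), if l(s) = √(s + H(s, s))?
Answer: -1317/55 + 9*√14/4 ≈ -15.527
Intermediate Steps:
H(m, Q) = 0 (H(m, Q) = 2*0 = 0)
l(s) = √s (l(s) = √(s + 0) = √s)
((l(3 - 1/(1 - 3))/(-6) - 10/(-11)) + 1/(-45))*(-27) = ((√(3 - 1/(1 - 3))/(-6) - 10/(-11)) + 1/(-45))*(-27) = ((√(3 - 1/(-2))*(-⅙) - 10*(-1/11)) - 1/45)*(-27) = ((√(3 - 1*(-½))*(-⅙) + 10/11) - 1/45)*(-27) = ((√(3 + ½)*(-⅙) + 10/11) - 1/45)*(-27) = ((√(7/2)*(-⅙) + 10/11) - 1/45)*(-27) = (((√14/2)*(-⅙) + 10/11) - 1/45)*(-27) = ((-√14/12 + 10/11) - 1/45)*(-27) = ((10/11 - √14/12) - 1/45)*(-27) = (439/495 - √14/12)*(-27) = -1317/55 + 9*√14/4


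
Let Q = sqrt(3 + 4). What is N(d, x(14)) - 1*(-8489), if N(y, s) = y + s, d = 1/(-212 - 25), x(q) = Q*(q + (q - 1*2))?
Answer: 2011892/237 + 26*sqrt(7) ≈ 8557.8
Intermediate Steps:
Q = sqrt(7) ≈ 2.6458
x(q) = sqrt(7)*(-2 + 2*q) (x(q) = sqrt(7)*(q + (q - 1*2)) = sqrt(7)*(q + (q - 2)) = sqrt(7)*(q + (-2 + q)) = sqrt(7)*(-2 + 2*q))
d = -1/237 (d = 1/(-237) = -1/237 ≈ -0.0042194)
N(y, s) = s + y
N(d, x(14)) - 1*(-8489) = (2*sqrt(7)*(-1 + 14) - 1/237) - 1*(-8489) = (2*sqrt(7)*13 - 1/237) + 8489 = (26*sqrt(7) - 1/237) + 8489 = (-1/237 + 26*sqrt(7)) + 8489 = 2011892/237 + 26*sqrt(7)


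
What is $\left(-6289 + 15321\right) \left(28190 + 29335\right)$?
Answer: $519565800$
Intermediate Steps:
$\left(-6289 + 15321\right) \left(28190 + 29335\right) = 9032 \cdot 57525 = 519565800$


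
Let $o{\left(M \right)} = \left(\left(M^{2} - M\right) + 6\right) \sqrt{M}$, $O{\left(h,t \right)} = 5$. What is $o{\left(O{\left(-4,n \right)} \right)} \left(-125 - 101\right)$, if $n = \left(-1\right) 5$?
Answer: $- 5876 \sqrt{5} \approx -13139.0$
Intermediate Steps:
$n = -5$
$o{\left(M \right)} = \sqrt{M} \left(6 + M^{2} - M\right)$ ($o{\left(M \right)} = \left(6 + M^{2} - M\right) \sqrt{M} = \sqrt{M} \left(6 + M^{2} - M\right)$)
$o{\left(O{\left(-4,n \right)} \right)} \left(-125 - 101\right) = \sqrt{5} \left(6 + 5^{2} - 5\right) \left(-125 - 101\right) = \sqrt{5} \left(6 + 25 - 5\right) \left(-226\right) = \sqrt{5} \cdot 26 \left(-226\right) = 26 \sqrt{5} \left(-226\right) = - 5876 \sqrt{5}$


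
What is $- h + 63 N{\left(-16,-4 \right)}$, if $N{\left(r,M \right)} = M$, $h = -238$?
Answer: $-14$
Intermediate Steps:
$- h + 63 N{\left(-16,-4 \right)} = \left(-1\right) \left(-238\right) + 63 \left(-4\right) = 238 - 252 = -14$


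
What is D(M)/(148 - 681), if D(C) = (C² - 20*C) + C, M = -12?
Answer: -372/533 ≈ -0.69794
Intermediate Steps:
D(C) = C² - 19*C
D(M)/(148 - 681) = (-12*(-19 - 12))/(148 - 681) = -12*(-31)/(-533) = 372*(-1/533) = -372/533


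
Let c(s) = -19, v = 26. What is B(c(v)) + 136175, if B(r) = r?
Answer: 136156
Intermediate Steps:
B(c(v)) + 136175 = -19 + 136175 = 136156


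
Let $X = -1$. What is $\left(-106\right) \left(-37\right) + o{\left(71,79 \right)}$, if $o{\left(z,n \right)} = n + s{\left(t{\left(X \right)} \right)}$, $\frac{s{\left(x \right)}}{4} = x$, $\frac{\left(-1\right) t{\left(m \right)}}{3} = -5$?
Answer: $4061$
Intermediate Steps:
$t{\left(m \right)} = 15$ ($t{\left(m \right)} = \left(-3\right) \left(-5\right) = 15$)
$s{\left(x \right)} = 4 x$
$o{\left(z,n \right)} = 60 + n$ ($o{\left(z,n \right)} = n + 4 \cdot 15 = n + 60 = 60 + n$)
$\left(-106\right) \left(-37\right) + o{\left(71,79 \right)} = \left(-106\right) \left(-37\right) + \left(60 + 79\right) = 3922 + 139 = 4061$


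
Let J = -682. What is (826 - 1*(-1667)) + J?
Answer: 1811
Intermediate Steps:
(826 - 1*(-1667)) + J = (826 - 1*(-1667)) - 682 = (826 + 1667) - 682 = 2493 - 682 = 1811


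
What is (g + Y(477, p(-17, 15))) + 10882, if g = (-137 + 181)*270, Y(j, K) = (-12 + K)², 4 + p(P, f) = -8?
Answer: 23338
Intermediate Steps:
p(P, f) = -12 (p(P, f) = -4 - 8 = -12)
g = 11880 (g = 44*270 = 11880)
(g + Y(477, p(-17, 15))) + 10882 = (11880 + (-12 - 12)²) + 10882 = (11880 + (-24)²) + 10882 = (11880 + 576) + 10882 = 12456 + 10882 = 23338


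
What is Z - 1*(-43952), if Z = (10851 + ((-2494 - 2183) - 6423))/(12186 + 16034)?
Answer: 14943677/340 ≈ 43952.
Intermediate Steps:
Z = -3/340 (Z = (10851 + (-4677 - 6423))/28220 = (10851 - 11100)*(1/28220) = -249*1/28220 = -3/340 ≈ -0.0088235)
Z - 1*(-43952) = -3/340 - 1*(-43952) = -3/340 + 43952 = 14943677/340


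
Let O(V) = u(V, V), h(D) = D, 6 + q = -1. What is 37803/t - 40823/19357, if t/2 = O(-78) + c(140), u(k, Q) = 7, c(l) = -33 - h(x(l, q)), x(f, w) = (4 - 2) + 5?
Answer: -244815663/425854 ≈ -574.88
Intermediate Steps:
q = -7 (q = -6 - 1 = -7)
x(f, w) = 7 (x(f, w) = 2 + 5 = 7)
c(l) = -40 (c(l) = -33 - 1*7 = -33 - 7 = -40)
O(V) = 7
t = -66 (t = 2*(7 - 40) = 2*(-33) = -66)
37803/t - 40823/19357 = 37803/(-66) - 40823/19357 = 37803*(-1/66) - 40823*1/19357 = -12601/22 - 40823/19357 = -244815663/425854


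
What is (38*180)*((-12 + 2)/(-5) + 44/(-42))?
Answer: 45600/7 ≈ 6514.3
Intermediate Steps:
(38*180)*((-12 + 2)/(-5) + 44/(-42)) = 6840*(-10*(-⅕) + 44*(-1/42)) = 6840*(2 - 22/21) = 6840*(20/21) = 45600/7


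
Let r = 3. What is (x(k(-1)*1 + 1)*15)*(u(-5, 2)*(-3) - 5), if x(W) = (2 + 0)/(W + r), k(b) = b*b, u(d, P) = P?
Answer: -66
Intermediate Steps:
k(b) = b**2
x(W) = 2/(3 + W) (x(W) = (2 + 0)/(W + 3) = 2/(3 + W))
(x(k(-1)*1 + 1)*15)*(u(-5, 2)*(-3) - 5) = ((2/(3 + ((-1)**2*1 + 1)))*15)*(2*(-3) - 5) = ((2/(3 + (1*1 + 1)))*15)*(-6 - 5) = ((2/(3 + (1 + 1)))*15)*(-11) = ((2/(3 + 2))*15)*(-11) = ((2/5)*15)*(-11) = 6*(-11) = -66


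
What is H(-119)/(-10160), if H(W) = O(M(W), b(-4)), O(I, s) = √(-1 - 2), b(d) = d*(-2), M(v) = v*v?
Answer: -I*√3/10160 ≈ -0.00017048*I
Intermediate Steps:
M(v) = v²
b(d) = -2*d
O(I, s) = I*√3 (O(I, s) = √(-3) = I*√3)
H(W) = I*√3
H(-119)/(-10160) = (I*√3)/(-10160) = (I*√3)*(-1/10160) = -I*√3/10160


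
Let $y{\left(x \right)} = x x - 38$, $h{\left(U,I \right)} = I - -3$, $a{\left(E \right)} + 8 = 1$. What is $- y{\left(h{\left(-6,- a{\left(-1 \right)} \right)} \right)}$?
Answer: $-62$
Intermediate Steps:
$a{\left(E \right)} = -7$ ($a{\left(E \right)} = -8 + 1 = -7$)
$h{\left(U,I \right)} = 3 + I$ ($h{\left(U,I \right)} = I + 3 = 3 + I$)
$y{\left(x \right)} = -38 + x^{2}$ ($y{\left(x \right)} = x^{2} - 38 = -38 + x^{2}$)
$- y{\left(h{\left(-6,- a{\left(-1 \right)} \right)} \right)} = - (-38 + \left(3 - -7\right)^{2}) = - (-38 + \left(3 + 7\right)^{2}) = - (-38 + 10^{2}) = - (-38 + 100) = \left(-1\right) 62 = -62$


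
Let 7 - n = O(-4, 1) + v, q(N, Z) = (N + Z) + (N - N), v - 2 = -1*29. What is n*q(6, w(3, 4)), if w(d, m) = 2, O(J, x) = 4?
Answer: 240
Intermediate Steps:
v = -27 (v = 2 - 1*29 = 2 - 29 = -27)
q(N, Z) = N + Z (q(N, Z) = (N + Z) + 0 = N + Z)
n = 30 (n = 7 - (4 - 27) = 7 - 1*(-23) = 7 + 23 = 30)
n*q(6, w(3, 4)) = 30*(6 + 2) = 30*8 = 240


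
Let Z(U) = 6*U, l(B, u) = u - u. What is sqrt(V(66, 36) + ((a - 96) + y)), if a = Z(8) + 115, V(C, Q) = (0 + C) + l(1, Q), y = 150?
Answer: sqrt(283) ≈ 16.823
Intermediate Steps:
l(B, u) = 0
V(C, Q) = C (V(C, Q) = (0 + C) + 0 = C + 0 = C)
a = 163 (a = 6*8 + 115 = 48 + 115 = 163)
sqrt(V(66, 36) + ((a - 96) + y)) = sqrt(66 + ((163 - 96) + 150)) = sqrt(66 + (67 + 150)) = sqrt(66 + 217) = sqrt(283)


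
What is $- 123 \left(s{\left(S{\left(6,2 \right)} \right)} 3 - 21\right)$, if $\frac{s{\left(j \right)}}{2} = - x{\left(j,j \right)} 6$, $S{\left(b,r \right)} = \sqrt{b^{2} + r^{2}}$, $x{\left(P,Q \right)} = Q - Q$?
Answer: $2583$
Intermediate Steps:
$x{\left(P,Q \right)} = 0$
$s{\left(j \right)} = 0$ ($s{\left(j \right)} = 2 \left(- 0 \cdot 6\right) = 2 \left(\left(-1\right) 0\right) = 2 \cdot 0 = 0$)
$- 123 \left(s{\left(S{\left(6,2 \right)} \right)} 3 - 21\right) = - 123 \left(0 \cdot 3 - 21\right) = - 123 \left(0 - 21\right) = \left(-123\right) \left(-21\right) = 2583$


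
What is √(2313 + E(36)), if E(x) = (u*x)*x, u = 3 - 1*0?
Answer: 3*√689 ≈ 78.746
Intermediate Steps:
u = 3 (u = 3 + 0 = 3)
E(x) = 3*x² (E(x) = (3*x)*x = 3*x²)
√(2313 + E(36)) = √(2313 + 3*36²) = √(2313 + 3*1296) = √(2313 + 3888) = √6201 = 3*√689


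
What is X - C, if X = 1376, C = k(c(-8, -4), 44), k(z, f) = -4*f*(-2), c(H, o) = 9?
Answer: 1024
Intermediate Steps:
k(z, f) = 8*f
C = 352 (C = 8*44 = 352)
X - C = 1376 - 1*352 = 1376 - 352 = 1024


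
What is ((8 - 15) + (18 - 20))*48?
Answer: -432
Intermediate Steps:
((8 - 15) + (18 - 20))*48 = (-7 - 2)*48 = -9*48 = -432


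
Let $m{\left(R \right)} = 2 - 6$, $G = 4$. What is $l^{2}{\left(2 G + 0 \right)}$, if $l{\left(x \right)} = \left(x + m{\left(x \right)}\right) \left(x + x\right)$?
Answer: $4096$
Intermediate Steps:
$m{\left(R \right)} = -4$ ($m{\left(R \right)} = 2 - 6 = -4$)
$l{\left(x \right)} = 2 x \left(-4 + x\right)$ ($l{\left(x \right)} = \left(x - 4\right) \left(x + x\right) = \left(-4 + x\right) 2 x = 2 x \left(-4 + x\right)$)
$l^{2}{\left(2 G + 0 \right)} = \left(2 \left(2 \cdot 4 + 0\right) \left(-4 + \left(2 \cdot 4 + 0\right)\right)\right)^{2} = \left(2 \left(8 + 0\right) \left(-4 + \left(8 + 0\right)\right)\right)^{2} = \left(2 \cdot 8 \left(-4 + 8\right)\right)^{2} = \left(2 \cdot 8 \cdot 4\right)^{2} = 64^{2} = 4096$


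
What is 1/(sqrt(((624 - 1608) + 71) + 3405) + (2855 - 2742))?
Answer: 113/10277 - 2*sqrt(623)/10277 ≈ 0.0061380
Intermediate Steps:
1/(sqrt(((624 - 1608) + 71) + 3405) + (2855 - 2742)) = 1/(sqrt((-984 + 71) + 3405) + 113) = 1/(sqrt(-913 + 3405) + 113) = 1/(sqrt(2492) + 113) = 1/(2*sqrt(623) + 113) = 1/(113 + 2*sqrt(623))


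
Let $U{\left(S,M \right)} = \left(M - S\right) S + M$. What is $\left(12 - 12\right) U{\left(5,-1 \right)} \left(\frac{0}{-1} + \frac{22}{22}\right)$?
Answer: $0$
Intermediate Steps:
$U{\left(S,M \right)} = M + S \left(M - S\right)$ ($U{\left(S,M \right)} = S \left(M - S\right) + M = M + S \left(M - S\right)$)
$\left(12 - 12\right) U{\left(5,-1 \right)} \left(\frac{0}{-1} + \frac{22}{22}\right) = \left(12 - 12\right) \left(-1 - 5^{2} - 5\right) \left(\frac{0}{-1} + \frac{22}{22}\right) = 0 \left(-1 - 25 - 5\right) \left(0 \left(-1\right) + 22 \cdot \frac{1}{22}\right) = 0 \left(-1 - 25 - 5\right) \left(0 + 1\right) = 0 \left(-31\right) 1 = 0 \cdot 1 = 0$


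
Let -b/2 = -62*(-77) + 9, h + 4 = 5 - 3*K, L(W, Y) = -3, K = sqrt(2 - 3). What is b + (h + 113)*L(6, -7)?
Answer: -9908 + 9*I ≈ -9908.0 + 9.0*I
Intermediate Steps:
K = I (K = sqrt(-1) = I ≈ 1.0*I)
h = 1 - 3*I (h = -4 + (5 - 3*I) = 1 - 3*I ≈ 1.0 - 3.0*I)
b = -9566 (b = -2*(-62*(-77) + 9) = -2*(4774 + 9) = -2*4783 = -9566)
b + (h + 113)*L(6, -7) = -9566 + ((1 - 3*I) + 113)*(-3) = -9566 + (114 - 3*I)*(-3) = -9566 + (-342 + 9*I) = -9908 + 9*I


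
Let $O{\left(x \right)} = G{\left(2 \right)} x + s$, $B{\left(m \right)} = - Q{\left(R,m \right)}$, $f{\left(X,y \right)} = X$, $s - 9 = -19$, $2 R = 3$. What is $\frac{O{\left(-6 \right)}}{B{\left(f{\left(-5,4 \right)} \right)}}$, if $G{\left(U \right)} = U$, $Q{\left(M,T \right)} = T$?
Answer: $- \frac{22}{5} \approx -4.4$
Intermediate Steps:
$R = \frac{3}{2}$ ($R = \frac{1}{2} \cdot 3 = \frac{3}{2} \approx 1.5$)
$s = -10$ ($s = 9 - 19 = -10$)
$B{\left(m \right)} = - m$
$O{\left(x \right)} = -10 + 2 x$ ($O{\left(x \right)} = 2 x - 10 = -10 + 2 x$)
$\frac{O{\left(-6 \right)}}{B{\left(f{\left(-5,4 \right)} \right)}} = \frac{-10 + 2 \left(-6\right)}{\left(-1\right) \left(-5\right)} = \frac{-10 - 12}{5} = \left(-22\right) \frac{1}{5} = - \frac{22}{5}$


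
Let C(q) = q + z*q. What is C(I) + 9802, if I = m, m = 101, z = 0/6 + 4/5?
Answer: 49919/5 ≈ 9983.8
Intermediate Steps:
z = 4/5 (z = 0*(1/6) + 4*(1/5) = 0 + 4/5 = 4/5 ≈ 0.80000)
I = 101
C(q) = 9*q/5 (C(q) = q + 4*q/5 = 9*q/5)
C(I) + 9802 = (9/5)*101 + 9802 = 909/5 + 9802 = 49919/5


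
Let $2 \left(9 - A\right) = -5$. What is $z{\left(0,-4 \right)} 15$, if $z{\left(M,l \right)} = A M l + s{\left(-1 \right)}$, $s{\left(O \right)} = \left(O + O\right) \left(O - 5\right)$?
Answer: $180$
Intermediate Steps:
$A = \frac{23}{2}$ ($A = 9 - - \frac{5}{2} = 9 + \frac{5}{2} = \frac{23}{2} \approx 11.5$)
$s{\left(O \right)} = 2 O \left(-5 + O\right)$
$z{\left(M,l \right)} = 12 + \frac{23 M l}{2}$ ($z{\left(M,l \right)} = \frac{23 M}{2} l + 2 \left(-1\right) \left(-5 - 1\right) = \frac{23 M l}{2} + 2 \left(-1\right) \left(-6\right) = \frac{23 M l}{2} + 12 = 12 + \frac{23 M l}{2}$)
$z{\left(0,-4 \right)} 15 = \left(12 + \frac{23}{2} \cdot 0 \left(-4\right)\right) 15 = \left(12 + 0\right) 15 = 12 \cdot 15 = 180$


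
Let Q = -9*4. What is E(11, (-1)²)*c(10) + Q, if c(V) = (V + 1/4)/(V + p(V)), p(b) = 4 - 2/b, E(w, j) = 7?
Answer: -8501/276 ≈ -30.801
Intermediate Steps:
c(V) = (¼ + V)/(4 + V - 2/V) (c(V) = (V + 1/4)/(V + (4 - 2/V)) = (V + 1*(¼))/(4 + V - 2/V) = (V + ¼)/(4 + V - 2/V) = (¼ + V)/(4 + V - 2/V))
Q = -36
E(11, (-1)²)*c(10) + Q = 7*((¼)*10*(1 + 4*10)/(-2 + 10² + 4*10)) - 36 = 7*((¼)*10*(1 + 40)/(-2 + 100 + 40)) - 36 = 7*((¼)*10*41/138) - 36 = 7*((¼)*10*(1/138)*41) - 36 = 7*(205/276) - 36 = 1435/276 - 36 = -8501/276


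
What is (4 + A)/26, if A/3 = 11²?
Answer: 367/26 ≈ 14.115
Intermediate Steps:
A = 363 (A = 3*11² = 3*121 = 363)
(4 + A)/26 = (4 + 363)/26 = (1/26)*367 = 367/26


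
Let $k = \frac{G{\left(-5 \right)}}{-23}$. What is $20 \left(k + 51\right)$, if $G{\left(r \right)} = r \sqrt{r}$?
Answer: $1020 + \frac{100 i \sqrt{5}}{23} \approx 1020.0 + 9.722 i$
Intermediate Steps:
$G{\left(r \right)} = r^{\frac{3}{2}}$
$k = \frac{5 i \sqrt{5}}{23}$ ($k = \frac{\left(-5\right)^{\frac{3}{2}}}{-23} = - 5 i \sqrt{5} \left(- \frac{1}{23}\right) = \frac{5 i \sqrt{5}}{23} \approx 0.4861 i$)
$20 \left(k + 51\right) = 20 \left(\frac{5 i \sqrt{5}}{23} + 51\right) = 20 \left(51 + \frac{5 i \sqrt{5}}{23}\right) = 1020 + \frac{100 i \sqrt{5}}{23}$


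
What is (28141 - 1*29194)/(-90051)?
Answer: 27/2309 ≈ 0.011693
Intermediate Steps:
(28141 - 1*29194)/(-90051) = (28141 - 29194)*(-1/90051) = -1053*(-1/90051) = 27/2309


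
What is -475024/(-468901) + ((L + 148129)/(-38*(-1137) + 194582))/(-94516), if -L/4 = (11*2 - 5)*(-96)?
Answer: 10675982914472635/10538442412861808 ≈ 1.0131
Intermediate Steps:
L = 6528 (L = -4*(11*2 - 5)*(-96) = -4*(22 - 5)*(-96) = -68*(-96) = -4*(-1632) = 6528)
-475024/(-468901) + ((L + 148129)/(-38*(-1137) + 194582))/(-94516) = -475024/(-468901) + ((6528 + 148129)/(-38*(-1137) + 194582))/(-94516) = -475024*(-1/468901) + (154657/(43206 + 194582))*(-1/94516) = 475024/468901 + (154657/237788)*(-1/94516) = 475024/468901 - 154657/22474770608 = 10675982914472635/10538442412861808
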